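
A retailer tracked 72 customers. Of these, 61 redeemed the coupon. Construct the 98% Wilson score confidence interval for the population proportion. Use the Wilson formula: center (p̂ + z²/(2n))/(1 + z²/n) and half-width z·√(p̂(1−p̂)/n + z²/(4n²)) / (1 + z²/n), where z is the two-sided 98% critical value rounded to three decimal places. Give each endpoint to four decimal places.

(0.7248, 0.9211)

p̂ = 61/72 = 0.84722; z = 2.326, so z² = 5.410276.
1 + z²/n = 1.075143.
Center = (0.84722 + 0.037571)/1.075143 = 0.82295.
Radicand: p̂(1−p̂)/n + z²/(4n²) = 0.001797732 + 0.000260912 = 0.002058644.
Half-width = z·√(radicand)/denom = 2.326·0.045372/1.075143 = 0.09816.
Interval: 0.82295 ± 0.09816 → (0.7248, 0.9211).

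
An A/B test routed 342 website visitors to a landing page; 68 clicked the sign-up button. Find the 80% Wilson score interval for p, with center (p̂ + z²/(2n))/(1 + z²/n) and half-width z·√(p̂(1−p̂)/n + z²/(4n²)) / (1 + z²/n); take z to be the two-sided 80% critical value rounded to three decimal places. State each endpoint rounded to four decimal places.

(0.1726, 0.2279)

Here p̂ = 68/342 = 0.19883 and z = 1.282 (z² = 1.643524).
1 + z²/n = 1.004806.
Adjusted center: (0.19883 + z²/(2n))/1.004806 = 0.20027.
Radicand: p̂(1−p̂)/n + z²/(4n²) = 0.000465780 + 0.000003513 = 0.000469293.
Half-width = z·√(radicand)/denom = 1.282·0.021663/1.004806 = 0.02764.
So the interval runs from 0.1726 to 0.2279.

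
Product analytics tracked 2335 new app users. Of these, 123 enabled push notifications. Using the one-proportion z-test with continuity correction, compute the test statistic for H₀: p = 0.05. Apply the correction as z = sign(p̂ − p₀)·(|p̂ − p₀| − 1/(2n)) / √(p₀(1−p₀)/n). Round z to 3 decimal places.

z = 0.546

Sample proportion p̂ = 123/2335 = 0.05268. p̂ − p₀ = 0.002677.
Continuity correction 1/(2n) = 1/4670 = 0.000214.
Corrected numerator: |0.002677| − 0.000214 = 0.002463.
Under H₀, SE = √(p₀(1−p₀)/n) = √(0.05·0.95/2335) = √0.000020343 = 0.004510.
z = (+)0.002463/0.004510 = 0.546.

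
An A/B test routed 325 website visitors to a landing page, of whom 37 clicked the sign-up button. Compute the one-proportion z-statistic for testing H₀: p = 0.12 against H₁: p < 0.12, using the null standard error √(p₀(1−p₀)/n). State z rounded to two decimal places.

z = -0.34

The sample proportion is 37/325 = 0.11385.
SE₀ = √(0.12·0.88/325) = 0.018026.
Test statistic: z = -0.00615/0.018026 = -0.34.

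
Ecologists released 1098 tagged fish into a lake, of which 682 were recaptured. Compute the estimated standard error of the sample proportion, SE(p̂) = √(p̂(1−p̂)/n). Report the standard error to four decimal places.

SE = 0.0146

The sample proportion is 682/1098 = 0.62113.
p̂(1−p̂) = 0.235328.
Dividing by n and taking the root: √0.000214324 = 0.0146.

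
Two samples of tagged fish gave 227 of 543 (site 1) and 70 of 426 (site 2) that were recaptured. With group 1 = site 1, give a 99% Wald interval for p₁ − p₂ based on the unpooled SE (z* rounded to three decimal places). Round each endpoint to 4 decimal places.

p̂₁ = 227/543 = 0.41805, p̂₂ = 70/426 = 0.16432; p̂₁ − p̂₂ = 0.25373.
Unpooled SE = √(p̂₁(1−p̂₁)/n₁ + p̂₂(1−p̂₂)/n₂) = √(0.000448037 + 0.000322344) = 0.027756.
The 99% critical value is z* = 2.576. Margin of error = 0.07150.
Interval: 0.25373 ± 0.07150 → (0.1822, 0.3252).

(0.1822, 0.3252)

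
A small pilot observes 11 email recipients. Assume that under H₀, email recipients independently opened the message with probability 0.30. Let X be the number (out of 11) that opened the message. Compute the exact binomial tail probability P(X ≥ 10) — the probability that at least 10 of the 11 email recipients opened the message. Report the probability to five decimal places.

X is binomial with n = 11 and p = 0.30.
P(X ≥ 10) = C(11,10)·0.30^10·0.70^1 + C(11,11)·0.30^11·0.70^0.
= 0.000045 + 0.000002 = 0.00005.

P = 0.00005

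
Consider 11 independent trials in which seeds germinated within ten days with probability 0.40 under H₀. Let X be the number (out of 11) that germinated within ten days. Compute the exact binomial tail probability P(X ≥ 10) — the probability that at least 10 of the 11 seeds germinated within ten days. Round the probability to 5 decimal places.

P = 0.00073

X ~ Binomial(n=11, p=0.40).
P(X ≥ 10) = C(11,10)·0.40^10·0.60^1 + C(11,11)·0.40^11·0.60^0.
= 0.000692 + 0.000042 = 0.00073.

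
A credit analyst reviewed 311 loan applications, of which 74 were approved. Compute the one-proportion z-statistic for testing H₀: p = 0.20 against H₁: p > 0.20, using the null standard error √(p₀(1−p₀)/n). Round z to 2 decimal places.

z = 1.67

With x = 74 successes in n = 311, p̂ = 0.23794.
SE₀ = √(0.20·0.80/311) = 0.022682.
z = (0.23794 − 0.20)/0.022682 = 0.03794/0.022682 = 1.67.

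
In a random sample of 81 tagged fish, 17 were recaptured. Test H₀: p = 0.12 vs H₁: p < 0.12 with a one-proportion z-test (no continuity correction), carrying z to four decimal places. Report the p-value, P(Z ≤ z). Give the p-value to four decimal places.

Sample proportion p̂ = 17/81 = 0.20988.
Null standard error: √(0.12·0.88/81) = √0.001303704 = 0.036107.
z = (p̂ − p₀)/SE = (17/81 − 0.12)/0.036107 ≈ 2.4892.
p-value = P(Z ≤ z) with z = 2.4892 → 0.9936.

p-value = 0.9936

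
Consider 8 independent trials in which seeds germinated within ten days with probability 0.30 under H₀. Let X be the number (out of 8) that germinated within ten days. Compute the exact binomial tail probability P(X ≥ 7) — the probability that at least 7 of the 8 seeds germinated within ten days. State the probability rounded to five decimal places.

P = 0.00129

X ~ Binomial(n=8, p=0.30).
P(X ≥ 7) = C(8,7)·0.30^7·0.70^1 + C(8,8)·0.30^8·0.70^0.
= 0.001225 + 0.000066 = 0.00129.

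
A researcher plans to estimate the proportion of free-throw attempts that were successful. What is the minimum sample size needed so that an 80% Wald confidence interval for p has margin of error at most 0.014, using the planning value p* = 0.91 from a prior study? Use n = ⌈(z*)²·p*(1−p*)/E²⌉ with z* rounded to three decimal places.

n = 687

The 80% critical value is z* = 1.282.
p*(1−p*) = 0.0819.
(z*)²·p*(1−p*)/E² = 1.643524·0.0819/0.000196 = 686.758.
Rounding up, n = 687.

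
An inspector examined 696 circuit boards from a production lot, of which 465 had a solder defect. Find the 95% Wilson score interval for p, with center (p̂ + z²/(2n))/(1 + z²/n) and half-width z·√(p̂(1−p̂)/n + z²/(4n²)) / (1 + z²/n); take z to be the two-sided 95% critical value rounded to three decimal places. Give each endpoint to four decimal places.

(0.6323, 0.7021)

p̂ = 465/696 = 0.66810; z = 1.960, so z² = 3.841600.
Denominator 1 + z²/n = 1 + 3.841600/696 = 1.005520.
Adjusted center: (0.66810 + z²/(2n))/1.005520 = 0.66718.
Radicand: p̂(1−p̂)/n + z²/(4n²) = 0.000318594 + 0.000001983 = 0.000320577.
Half-width = 1.960·√0.000320577/1.005520 = 0.03490.
So the interval runs from 0.6323 to 0.7021.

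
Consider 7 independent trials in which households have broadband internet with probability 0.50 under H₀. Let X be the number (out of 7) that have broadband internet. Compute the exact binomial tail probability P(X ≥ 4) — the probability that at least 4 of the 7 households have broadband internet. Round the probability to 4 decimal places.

X ~ Binomial(n=7, p=0.50).
P(X ≥ 4) = C(7,4)·0.50^4·0.50^3 + C(7,5)·0.50^5·0.50^2 + C(7,6)·0.50^6·0.50^1 + C(7,7)·0.50^7·0.50^0.
= 0.273438 + 0.164062 + 0.054688 + 0.007812 = 0.5000.

P = 0.5000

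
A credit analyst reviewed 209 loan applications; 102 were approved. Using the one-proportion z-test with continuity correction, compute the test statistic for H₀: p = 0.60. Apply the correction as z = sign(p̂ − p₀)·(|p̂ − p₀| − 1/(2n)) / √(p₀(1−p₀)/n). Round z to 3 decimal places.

With x = 102 successes in n = 209, p̂ = 0.48804. p̂ − p₀ = -0.111962.
Continuity correction 1/(2n) = 1/418 = 0.002392.
Corrected numerator: |-0.111962| − 0.002392 = 0.109570.
Under H₀, SE = √(p₀(1−p₀)/n) = √(0.60·0.40/209) = √0.001148325 = 0.033887.
z = −0.109570/0.033887 = -3.233.

z = -3.233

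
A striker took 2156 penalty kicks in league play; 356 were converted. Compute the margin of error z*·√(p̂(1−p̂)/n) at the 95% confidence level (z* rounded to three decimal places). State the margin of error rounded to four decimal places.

Sample proportion p̂ = 356/2156 = 0.16512.
Standard error of p̂: √(0.137856/2156) = √0.000063941 = 0.007996.
z* = 1.960 at the 95% level.
Margin of error = z*·SE = 1.960 × 0.007996 = 0.0157.

ME = 0.0157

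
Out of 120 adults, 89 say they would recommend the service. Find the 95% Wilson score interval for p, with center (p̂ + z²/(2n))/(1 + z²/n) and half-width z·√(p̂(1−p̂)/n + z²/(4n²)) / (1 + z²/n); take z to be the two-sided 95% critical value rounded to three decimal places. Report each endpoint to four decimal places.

Here p̂ = 89/120 = 0.74167 and z = 1.960 (z² = 3.841600).
1 + z²/n = 1.032013.
Adjusted center: (0.74167 + z²/(2n))/1.032013 = 0.73417.
Radicand: p̂(1−p̂)/n + z²/(4n²) = 0.001596644 + 0.000066694 = 0.001663338.
Half-width = 1.960·√0.001663338/1.032013 = 0.07746.
So the interval runs from 0.6567 to 0.8116.

(0.6567, 0.8116)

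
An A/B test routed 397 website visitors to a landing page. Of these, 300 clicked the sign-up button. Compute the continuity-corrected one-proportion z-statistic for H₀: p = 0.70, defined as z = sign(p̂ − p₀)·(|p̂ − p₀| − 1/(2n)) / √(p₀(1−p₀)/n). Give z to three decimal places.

z = 2.366

With x = 300 successes in n = 397, p̂ = 0.75567. p̂ − p₀ = 0.055668.
1/(2n) = 0.001259.
Corrected numerator: |0.055668| − 0.001259 = 0.054409.
Null standard error: √(0.70·0.30/397) = √0.000528967 = 0.022999.
z = +0.054409/0.022999 = 2.366.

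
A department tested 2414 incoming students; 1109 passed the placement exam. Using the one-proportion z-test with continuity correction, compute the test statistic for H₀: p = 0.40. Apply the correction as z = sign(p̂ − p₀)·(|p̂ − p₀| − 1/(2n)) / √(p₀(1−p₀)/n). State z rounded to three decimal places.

p̂ = 1109/2414 = 0.45940. p̂ − p₀ = 0.059403.
1/(2n) = 0.000207.
Corrected numerator: |0.059403| − 0.000207 = 0.059196.
Null standard error: √(0.40·0.60/2414) = √0.000099420 = 0.009971.
z = +0.059196/0.009971 = 5.937.

z = 5.937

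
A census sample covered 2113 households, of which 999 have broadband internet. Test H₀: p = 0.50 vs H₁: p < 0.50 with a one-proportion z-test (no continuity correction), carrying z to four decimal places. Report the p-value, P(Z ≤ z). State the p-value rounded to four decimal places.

p-value = 0.0062

The sample proportion is 999/2113 = 0.47279.
Null standard error: √(0.50·0.50/2113) = √0.000118315 = 0.010877.
Test statistic (full precision, shown to 4 dp): z = (999/2113 − 0.50)/SE₀ ≈ -2.5018.
From the standard normal, P(Z ≤ z) = 0.0062.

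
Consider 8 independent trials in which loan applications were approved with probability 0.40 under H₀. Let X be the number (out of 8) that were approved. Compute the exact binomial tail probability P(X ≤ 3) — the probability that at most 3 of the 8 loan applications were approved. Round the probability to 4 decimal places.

P = 0.5941

X ~ Binomial(n=8, p=0.40).
P(X ≤ 3) = C(8,0)·0.40^0·0.60^8 + C(8,1)·0.40^1·0.60^7 + C(8,2)·0.40^2·0.60^6 + C(8,3)·0.40^3·0.60^5.
= 0.016796 + 0.089580 + 0.209019 + 0.278692 = 0.5941.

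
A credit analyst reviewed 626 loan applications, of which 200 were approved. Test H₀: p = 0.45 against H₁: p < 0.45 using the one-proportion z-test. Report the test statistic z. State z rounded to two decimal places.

p̂ = 200/626 = 0.31949.
Null standard error: √(0.45·0.55/626) = √0.000395367 = 0.019884.
z = (p̂ − p₀)/SE = (0.31949 − 0.45)/0.019884 = -6.56.

z = -6.56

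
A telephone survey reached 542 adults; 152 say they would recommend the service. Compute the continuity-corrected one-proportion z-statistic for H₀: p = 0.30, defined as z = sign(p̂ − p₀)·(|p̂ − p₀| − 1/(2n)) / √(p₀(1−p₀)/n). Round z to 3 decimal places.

z = -0.947

The sample proportion is 152/542 = 0.28044. p̂ − p₀ = -0.019557.
1/(2n) = 0.000923.
Corrected numerator: |-0.019557| − 0.000923 = 0.018634.
Null standard error: √(0.30·0.70/542) = √0.000387454 = 0.019684.
z = −0.018634/0.019684 = -0.947.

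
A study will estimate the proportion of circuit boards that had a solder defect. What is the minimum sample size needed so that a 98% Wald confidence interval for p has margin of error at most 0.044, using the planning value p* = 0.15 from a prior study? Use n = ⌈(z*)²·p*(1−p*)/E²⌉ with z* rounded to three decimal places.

The 98% critical value is z* = 2.326.
p*(1−p*) = 0.1275.
(z*)²·p*(1−p*)/E² = 5.410276·0.1275/0.001936 = 356.307.
⌈356.307⌉ = 357.

n = 357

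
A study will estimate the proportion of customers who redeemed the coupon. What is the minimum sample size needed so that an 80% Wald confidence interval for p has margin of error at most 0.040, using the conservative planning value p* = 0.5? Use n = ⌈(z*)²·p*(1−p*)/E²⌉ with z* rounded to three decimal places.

The 80% critical value is z* = 1.282.
p*(1−p*) = 0.2500.
(z*)²·p*(1−p*)/E² = 1.643524·0.2500/0.001600 = 256.801.
Rounding up, n = 257.

n = 257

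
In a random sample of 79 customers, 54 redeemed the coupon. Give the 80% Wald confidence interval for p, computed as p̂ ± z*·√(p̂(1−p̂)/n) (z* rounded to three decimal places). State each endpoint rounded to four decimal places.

p̂ = 54/79 = 0.68354.
SE = √(p̂(1−p̂)/n) = √(0.216311/79) = 0.052327.
z* = 1.282 at the 80% level.
Margin of error: 1.282 × 0.052327 = 0.06708.
CI: 0.68354 ± 0.06708 = (0.6165, 0.7506).

(0.6165, 0.7506)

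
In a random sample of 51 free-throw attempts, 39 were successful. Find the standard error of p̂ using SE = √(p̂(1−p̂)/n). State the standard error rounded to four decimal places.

SE = 0.0594

With x = 39 successes in n = 51, p̂ = 0.76471.
p̂(1−p̂) = 0.76471·0.23529 = 0.179929.
Dividing by n and taking the root: √0.003528020 = 0.0594.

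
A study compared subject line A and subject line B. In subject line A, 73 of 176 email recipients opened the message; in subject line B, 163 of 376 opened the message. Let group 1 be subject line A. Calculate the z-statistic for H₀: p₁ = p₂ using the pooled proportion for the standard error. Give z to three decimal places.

z = -0.415

p̂₁ = 73/176 = 0.41477, p̂₂ = 163/376 = 0.43351.
Pooling: p̂ = 236/552 = 0.42754.
SE = √[p̂(1−p̂)(1/n₁+1/n₂)] = √[0.42754·0.57246·(1/176+1/376)] ≈ 0.045183.
z = -0.01874/0.045183 = -0.415.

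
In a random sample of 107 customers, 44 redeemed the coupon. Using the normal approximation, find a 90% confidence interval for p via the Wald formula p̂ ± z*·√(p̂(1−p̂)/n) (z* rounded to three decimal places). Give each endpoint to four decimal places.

Sample proportion p̂ = 44/107 = 0.41121.
SE(p̂) = √(0.41121·0.58879/107) = 0.047569.
The 90% critical value is z* = 1.645.
Margin = 1.645·0.047569 = 0.07825.
Interval: 0.41121 ± 0.07825 → (0.3330, 0.4895).

(0.3330, 0.4895)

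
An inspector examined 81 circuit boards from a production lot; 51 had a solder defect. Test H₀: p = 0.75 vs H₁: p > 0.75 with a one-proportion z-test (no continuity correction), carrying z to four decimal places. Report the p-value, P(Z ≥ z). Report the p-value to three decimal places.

p̂ = 51/81 = 0.62963.
Null standard error: √(0.75·0.25/81) = √0.002314815 = 0.048113.
Test statistic (full precision, shown to 4 dp): z = (51/81 − 0.75)/SE₀ ≈ -2.5019.
p-value = P(Z ≥ z) with z = -2.5019 → 0.994.

p-value = 0.994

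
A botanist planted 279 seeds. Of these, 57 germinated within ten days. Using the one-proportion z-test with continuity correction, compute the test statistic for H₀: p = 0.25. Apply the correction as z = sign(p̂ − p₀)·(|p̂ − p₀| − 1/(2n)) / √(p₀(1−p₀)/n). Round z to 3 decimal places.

z = -1.694

p̂ = 57/279 = 0.20430. p̂ − p₀ = -0.045699.
1/(2n) = 0.001792.
Corrected numerator: |-0.045699| − 0.001792 = 0.043907.
Null standard error: √(0.25·0.75/279) = √0.000672043 = 0.025924.
z = (−)0.043907/0.025924 = -1.694.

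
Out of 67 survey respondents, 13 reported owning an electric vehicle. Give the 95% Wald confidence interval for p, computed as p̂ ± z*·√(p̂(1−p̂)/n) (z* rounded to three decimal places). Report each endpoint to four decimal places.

p̂ = 13/67 = 0.19403.
Standard error of p̂: √(0.156382/67) = √0.002334064 = 0.048312.
z* = 1.960 at the 95% level.
Margin = 1.960·0.048312 = 0.09469.
CI: 0.19403 ± 0.09469 = (0.0993, 0.2887).

(0.0993, 0.2887)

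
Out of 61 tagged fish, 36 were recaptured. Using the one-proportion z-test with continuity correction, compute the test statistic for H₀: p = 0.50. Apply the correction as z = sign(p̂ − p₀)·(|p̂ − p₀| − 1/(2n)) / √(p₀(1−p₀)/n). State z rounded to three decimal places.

z = 1.280

p̂ = 36/61 = 0.59016. p̂ − p₀ = 0.090164.
Continuity correction 1/(2n) = 1/122 = 0.008197.
Corrected numerator: |0.090164| − 0.008197 = 0.081967.
Null standard error: √(0.50·0.50/61) = √0.004098361 = 0.064018.
z = (+)0.081967/0.064018 = 1.280.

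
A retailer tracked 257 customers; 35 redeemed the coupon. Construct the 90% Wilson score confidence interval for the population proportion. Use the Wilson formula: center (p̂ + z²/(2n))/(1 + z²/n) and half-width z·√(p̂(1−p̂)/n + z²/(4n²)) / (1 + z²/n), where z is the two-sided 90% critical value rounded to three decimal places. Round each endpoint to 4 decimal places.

Here p̂ = 35/257 = 0.13619 and z = 1.645 (z² = 2.706025).
Denominator 1 + z²/n = 1 + 2.706025/257 = 1.010529.
Adjusted center: (0.13619 + z²/(2n))/1.010529 = 0.13998.
Radicand: p̂(1−p̂)/n + z²/(4n²) = 0.000457743 + 0.000010242 = 0.000467985.
Half-width = 1.645·√0.000467985/1.010529 = 0.03522.
CI: 0.13998 ± 0.03522 = (0.1048, 0.1752).

(0.1048, 0.1752)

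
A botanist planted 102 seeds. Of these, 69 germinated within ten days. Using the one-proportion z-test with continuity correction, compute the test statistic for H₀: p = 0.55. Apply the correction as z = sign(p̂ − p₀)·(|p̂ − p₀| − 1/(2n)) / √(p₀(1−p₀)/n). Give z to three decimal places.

With x = 69 successes in n = 102, p̂ = 0.67647. p̂ − p₀ = 0.126471.
Continuity correction 1/(2n) = 1/204 = 0.004902.
Corrected numerator: |0.126471| − 0.004902 = 0.121569.
Under H₀, SE = √(p₀(1−p₀)/n) = √(0.55·0.45/102) = √0.002426471 = 0.049259.
z = +0.121569/0.049259 = 2.468.

z = 2.468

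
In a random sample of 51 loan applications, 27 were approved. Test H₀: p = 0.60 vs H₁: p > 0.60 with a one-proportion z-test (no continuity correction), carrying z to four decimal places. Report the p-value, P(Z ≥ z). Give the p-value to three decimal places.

The sample proportion is 27/51 = 0.52941.
Under H₀, SE = √(p₀(1−p₀)/n) = √(0.60·0.40/51) = √0.004705882 = 0.068599.
z = (p̂ − p₀)/SE = (27/51 − 0.60)/0.068599 ≈ -1.0290.
From the standard normal, P(Z ≥ z) = 0.848.

p-value = 0.848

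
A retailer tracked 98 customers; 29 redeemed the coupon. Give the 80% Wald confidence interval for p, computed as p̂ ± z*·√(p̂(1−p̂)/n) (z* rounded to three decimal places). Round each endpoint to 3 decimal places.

(0.237, 0.355)

The sample proportion is 29/98 = 0.29592.
Standard error of p̂: √(0.208351/98) = √0.002126027 = 0.046109.
For 80% confidence, z* = 1.282.
Margin of error: 1.282 × 0.046109 = 0.05911.
Interval: 0.29592 ± 0.05911 → (0.237, 0.355).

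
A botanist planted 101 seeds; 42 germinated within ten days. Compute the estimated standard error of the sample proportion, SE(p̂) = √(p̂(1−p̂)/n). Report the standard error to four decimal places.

SE = 0.0490

The sample proportion is 42/101 = 0.41584.
p̂(1−p̂) = 0.41584·0.58416 = 0.242917.
SE = √(0.242917/101) = √0.002405119 = 0.0490.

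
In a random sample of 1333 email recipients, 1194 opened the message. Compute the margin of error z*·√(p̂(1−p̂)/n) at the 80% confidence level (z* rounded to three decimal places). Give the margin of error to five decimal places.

ME = 0.01073

The sample proportion is 1194/1333 = 0.89572.
SE(p̂) = √(0.89572·0.10428/1333) = 0.008371.
z* = 1.282 at the 80% level.
Margin of error = z*·SE = 1.282 × 0.008371 = 0.01073.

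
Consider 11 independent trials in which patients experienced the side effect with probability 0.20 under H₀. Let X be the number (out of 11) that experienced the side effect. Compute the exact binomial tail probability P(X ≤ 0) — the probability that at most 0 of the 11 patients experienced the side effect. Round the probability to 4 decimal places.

X is binomial with n = 11 and p = 0.20.
P(X ≤ 0) = C(11,0)·0.20^0·0.80^11.
= 0.085899 = 0.0859.

P = 0.0859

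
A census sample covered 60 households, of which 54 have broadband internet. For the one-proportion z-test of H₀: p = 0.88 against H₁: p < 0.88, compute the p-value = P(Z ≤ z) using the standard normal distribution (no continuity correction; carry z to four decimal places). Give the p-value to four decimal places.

p-value = 0.6832

p̂ = 54/60 = 0.90000.
SE₀ = √(0.88·0.12/60) = 0.041952.
z = (p̂ − p₀)/SE = (54/60 − 0.88)/0.041952 ≈ 0.4767.
p-value = P(Z ≤ z) with z = 0.4767 → 0.6832.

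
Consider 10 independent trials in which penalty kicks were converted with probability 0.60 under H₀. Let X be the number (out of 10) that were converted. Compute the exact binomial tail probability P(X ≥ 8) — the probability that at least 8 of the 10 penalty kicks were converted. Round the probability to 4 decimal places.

X is binomial with n = 10 and p = 0.60.
P(X ≥ 8) = C(10,8)·0.60^8·0.40^2 + C(10,9)·0.60^9·0.40^1 + C(10,10)·0.60^10·0.40^0.
= 0.120932 + 0.040311 + 0.006047 = 0.1673.

P = 0.1673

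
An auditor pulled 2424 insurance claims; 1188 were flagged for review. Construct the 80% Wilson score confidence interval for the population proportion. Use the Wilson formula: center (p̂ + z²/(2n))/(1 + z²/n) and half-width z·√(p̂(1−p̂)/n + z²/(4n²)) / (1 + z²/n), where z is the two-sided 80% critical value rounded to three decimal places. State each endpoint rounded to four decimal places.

Here p̂ = 1188/2424 = 0.49010 and z = 1.282 (z² = 1.643524).
Denominator 1 + z²/n = 1 + 1.643524/2424 = 1.000678.
Center = (0.49010 + 0.000339)/1.000678 = 0.49011.
Radicand: p̂(1−p̂)/n + z²/(4n²) = 0.000103095 + 0.000000070 = 0.000103165.
Half-width = z·√(radicand)/denom = 1.282·0.010157/1.000678 = 0.01301.
CI: 0.49011 ± 0.01301 = (0.4771, 0.5031).

(0.4771, 0.5031)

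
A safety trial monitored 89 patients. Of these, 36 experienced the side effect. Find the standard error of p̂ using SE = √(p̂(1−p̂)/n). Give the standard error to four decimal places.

The sample proportion is 36/89 = 0.40449.
p̂(1−p̂) = 0.40449·0.59551 = 0.240878.
SE = √(0.240878/89) = √0.002706494 = 0.0520.

SE = 0.0520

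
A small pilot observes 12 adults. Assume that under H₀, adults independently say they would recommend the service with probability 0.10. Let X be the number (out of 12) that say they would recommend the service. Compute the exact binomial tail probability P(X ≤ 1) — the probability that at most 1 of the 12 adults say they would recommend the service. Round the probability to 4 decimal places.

P = 0.6590

X ~ Binomial(n=12, p=0.10).
P(X ≤ 1) = C(12,0)·0.10^0·0.90^12 + C(12,1)·0.10^1·0.90^11.
= 0.282430 + 0.376573 = 0.6590.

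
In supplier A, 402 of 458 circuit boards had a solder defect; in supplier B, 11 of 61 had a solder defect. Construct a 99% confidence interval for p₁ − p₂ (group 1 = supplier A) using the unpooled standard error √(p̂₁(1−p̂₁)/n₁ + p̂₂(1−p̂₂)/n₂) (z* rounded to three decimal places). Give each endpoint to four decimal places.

(0.5646, 0.8302)

p̂₁ = 0.87773, p̂₂ = 0.18033, so the observed difference is 0.69740.
Unpooled SE = √(p̂₁(1−p̂₁)/n₁ + p̂₂(1−p̂₂)/n₂) = √(0.000234324 + 0.002423110) = 0.051550.
For 99% confidence, z* = 2.576. Margin = 2.576·0.051550 = 0.13279.
So the interval runs from 0.5646 to 0.8302.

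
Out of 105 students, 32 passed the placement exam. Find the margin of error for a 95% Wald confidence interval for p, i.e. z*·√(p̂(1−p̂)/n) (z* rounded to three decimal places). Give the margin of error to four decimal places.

The sample proportion is 32/105 = 0.30476.
Standard error of p̂: √(0.211882/105) = √0.002017925 = 0.044921.
z* = 1.960 at the 95% level.
So ME = 0.0880.

ME = 0.0880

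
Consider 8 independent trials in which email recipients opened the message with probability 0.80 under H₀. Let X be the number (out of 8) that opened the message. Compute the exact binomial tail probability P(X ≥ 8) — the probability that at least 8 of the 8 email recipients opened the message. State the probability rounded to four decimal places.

P = 0.1678

X is binomial with n = 8 and p = 0.80.
P(X ≥ 8) = C(8,8)·0.80^8·0.20^0.
= 0.167772 = 0.1678.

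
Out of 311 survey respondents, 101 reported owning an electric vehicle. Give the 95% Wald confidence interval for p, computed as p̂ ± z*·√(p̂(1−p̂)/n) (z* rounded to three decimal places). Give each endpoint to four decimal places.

With x = 101 successes in n = 311, p̂ = 0.32476.
SE = √(p̂(1−p̂)/n) = √(0.219291/311) = 0.026554.
The 95% critical value is z* = 1.960.
Margin of error: 1.960 × 0.026554 = 0.05205.
So the interval runs from 0.2727 to 0.3768.

(0.2727, 0.3768)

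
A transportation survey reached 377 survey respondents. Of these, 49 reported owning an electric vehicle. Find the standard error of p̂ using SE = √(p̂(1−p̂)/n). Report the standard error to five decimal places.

SE = 0.01732

The sample proportion is 49/377 = 0.12997.
p̂(1−p̂) = 0.113078.
SE = √(0.113078/377) = 0.01732.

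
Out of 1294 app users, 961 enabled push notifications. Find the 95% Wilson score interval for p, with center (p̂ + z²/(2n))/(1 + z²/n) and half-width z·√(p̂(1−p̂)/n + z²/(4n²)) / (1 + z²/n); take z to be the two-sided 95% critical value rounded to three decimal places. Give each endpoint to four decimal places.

(0.7181, 0.7657)

Here p̂ = 961/1294 = 0.74266 and z = 1.960 (z² = 3.841600).
1 + z²/n = 1.002969.
Adjusted center: (0.74266 + z²/(2n))/1.002969 = 0.74194.
Radicand: p̂(1−p̂)/n + z²/(4n²) = 0.000147695 + 0.000000574 = 0.000148269.
Half-width = 1.960·√0.000148269/1.002969 = 0.02380.
Interval: 0.74194 ± 0.02380 → (0.7181, 0.7657).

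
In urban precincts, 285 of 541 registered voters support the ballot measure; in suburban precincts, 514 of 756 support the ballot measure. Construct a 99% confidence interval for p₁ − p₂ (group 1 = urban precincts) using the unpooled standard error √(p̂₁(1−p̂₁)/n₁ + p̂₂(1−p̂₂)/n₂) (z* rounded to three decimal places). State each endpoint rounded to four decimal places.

(-0.2236, -0.0826)

p̂₁ = 0.52680, p̂₂ = 0.67989, so the observed difference is -0.15309.
SE = √(0.000460779 + 0.000287881) = √0.000748660 = 0.027362.
z* = 2.576 at the 99% level. Margin of error = 0.07048.
Interval: -0.15309 ± 0.07048 → (-0.2236, -0.0826).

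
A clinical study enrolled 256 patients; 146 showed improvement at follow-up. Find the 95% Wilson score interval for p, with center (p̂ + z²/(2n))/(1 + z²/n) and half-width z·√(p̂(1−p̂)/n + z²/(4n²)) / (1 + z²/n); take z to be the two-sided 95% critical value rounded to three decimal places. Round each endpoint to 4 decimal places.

Here p̂ = 146/256 = 0.57031 and z = 1.960 (z² = 3.841600).
Denominator 1 + z²/n = 1 + 3.841600/256 = 1.015006.
Center = (0.57031 + 0.007503)/1.015006 = 0.56927.
Radicand: p̂(1−p̂)/n + z²/(4n²) = 0.000957251 + 0.000014655 = 0.000971906.
Half-width = z·√(radicand)/denom = 1.960·0.031175/1.015006 = 0.06020.
Interval: 0.56927 ± 0.06020 → (0.5091, 0.6295).

(0.5091, 0.6295)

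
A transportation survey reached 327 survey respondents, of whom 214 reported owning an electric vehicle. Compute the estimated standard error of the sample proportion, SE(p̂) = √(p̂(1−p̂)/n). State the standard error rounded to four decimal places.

SE = 0.0263

p̂ = 214/327 = 0.65443.
p̂(1−p̂) = 0.65443·0.34557 = 0.226151.
SE = √(0.226151/327) = √0.000691593 = 0.0263.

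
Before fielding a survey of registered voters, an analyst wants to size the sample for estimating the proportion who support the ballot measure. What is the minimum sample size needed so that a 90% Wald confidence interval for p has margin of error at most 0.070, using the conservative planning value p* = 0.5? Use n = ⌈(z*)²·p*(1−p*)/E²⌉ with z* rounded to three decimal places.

z* = 1.645 at the 90% level.
p*(1−p*) = 0.2500.
(z*)²·p*(1−p*)/E² = 2.706025·0.2500/0.004900 = 138.062.
Rounding up, n = 139.

n = 139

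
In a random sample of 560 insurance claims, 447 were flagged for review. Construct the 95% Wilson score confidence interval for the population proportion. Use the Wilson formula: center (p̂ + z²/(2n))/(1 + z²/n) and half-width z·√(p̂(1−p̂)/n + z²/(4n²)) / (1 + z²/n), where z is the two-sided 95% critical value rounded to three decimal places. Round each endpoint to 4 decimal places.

(0.7630, 0.8294)

Here p̂ = 447/560 = 0.79821 and z = 1.960 (z² = 3.841600).
1 + z²/n = 1.006860.
Center = (0.79821 + 0.003430)/1.006860 = 0.79618.
Radicand: p̂(1−p̂)/n + z²/(4n²) = 0.000287622 + 0.000003062 = 0.000290684.
Half-width = z·√(radicand)/denom = 1.960·0.017049/1.006860 = 0.03319.
Interval: 0.79618 ± 0.03319 → (0.7630, 0.8294).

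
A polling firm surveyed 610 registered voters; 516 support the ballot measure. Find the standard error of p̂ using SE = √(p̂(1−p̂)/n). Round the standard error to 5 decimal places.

SE = 0.01462

The sample proportion is 516/610 = 0.84590.
p̂(1−p̂) = 0.84590·0.15410 = 0.130353.
SE = √(0.130353/610) = 0.01462.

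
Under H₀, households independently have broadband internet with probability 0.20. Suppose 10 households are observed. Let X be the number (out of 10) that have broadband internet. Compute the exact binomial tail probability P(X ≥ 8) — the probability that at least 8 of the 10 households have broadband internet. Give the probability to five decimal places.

P = 0.00008

X ~ Binomial(n=10, p=0.20).
P(X ≥ 8) = C(10,8)·0.20^8·0.80^2 + C(10,9)·0.20^9·0.80^1 + C(10,10)·0.20^10·0.80^0.
= 0.000074 + 0.000004 + 0.000000 = 0.00008.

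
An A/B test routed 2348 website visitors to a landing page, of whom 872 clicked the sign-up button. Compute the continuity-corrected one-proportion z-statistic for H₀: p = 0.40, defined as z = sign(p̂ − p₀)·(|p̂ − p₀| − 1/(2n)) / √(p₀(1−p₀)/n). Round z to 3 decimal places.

z = -2.810

p̂ = 872/2348 = 0.37138. p̂ − p₀ = -0.028620.
Continuity correction 1/(2n) = 1/4696 = 0.000213.
Corrected numerator: |-0.028620| − 0.000213 = 0.028407.
SE₀ = √(0.40·0.60/2348) = 0.010110.
z = (−)0.028407/0.010110 = -2.810.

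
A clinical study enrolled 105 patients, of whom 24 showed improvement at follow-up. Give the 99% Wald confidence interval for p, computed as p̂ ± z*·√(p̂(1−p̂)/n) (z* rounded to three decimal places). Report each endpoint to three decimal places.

With x = 24 successes in n = 105, p̂ = 0.22857.
SE = √(p̂(1−p̂)/n) = √(0.176327/105) = 0.040979.
z* = 2.576 at the 99% level.
Margin of error: 2.576 × 0.040979 = 0.10556.
So the interval runs from 0.123 to 0.334.

(0.123, 0.334)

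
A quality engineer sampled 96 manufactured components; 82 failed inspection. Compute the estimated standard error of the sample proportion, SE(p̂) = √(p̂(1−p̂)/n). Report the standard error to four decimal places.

p̂ = 82/96 = 0.85417.
p̂(1−p̂) = 0.124564.
Dividing by n and taking the root: √0.001297542 = 0.0360.

SE = 0.0360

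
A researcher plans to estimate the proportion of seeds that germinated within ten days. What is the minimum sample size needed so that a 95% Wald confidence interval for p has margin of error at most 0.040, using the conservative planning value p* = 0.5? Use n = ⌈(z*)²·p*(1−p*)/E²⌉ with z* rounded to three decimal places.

n = 601

z* = 1.960 at the 95% level.
p*(1−p*) = 0.2500.
Required n before rounding: 3.841600 × 0.2500 / 0.040² = 600.250.
Rounding up, n = 601.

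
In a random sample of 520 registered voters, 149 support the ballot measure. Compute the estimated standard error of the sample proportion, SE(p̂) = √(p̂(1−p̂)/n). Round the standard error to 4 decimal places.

SE = 0.0198

p̂ = 149/520 = 0.28654.
p̂(1−p̂) = 0.204435.
SE = √(0.204435/520) = √0.000393144 = 0.0198.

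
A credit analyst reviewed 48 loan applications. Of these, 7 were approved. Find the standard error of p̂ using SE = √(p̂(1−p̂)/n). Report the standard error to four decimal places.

Sample proportion p̂ = 7/48 = 0.14583.
p̂(1−p̂) = 0.124564.
SE = √(0.124564/48) = 0.0509.

SE = 0.0509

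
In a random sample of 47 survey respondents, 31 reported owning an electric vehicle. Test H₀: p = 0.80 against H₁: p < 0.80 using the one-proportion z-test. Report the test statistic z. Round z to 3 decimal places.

z = -2.407

p̂ = 31/47 = 0.65957.
SE₀ = √(0.80·0.20/47) = 0.058346.
z = (0.65957 − 0.80)/0.058346 = -0.14043/0.058346 = -2.407.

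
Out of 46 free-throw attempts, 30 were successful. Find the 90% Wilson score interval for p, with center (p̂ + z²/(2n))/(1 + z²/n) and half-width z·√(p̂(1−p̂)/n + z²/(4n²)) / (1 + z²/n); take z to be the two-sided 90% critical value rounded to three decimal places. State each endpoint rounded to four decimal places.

(0.5311, 0.7563)

p̂ = 30/46 = 0.65217; z = 1.645, so z² = 2.706025.
1 + z²/n = 1.058827.
Adjusted center: (0.65217 + z²/(2n))/1.058827 = 0.64372.
Radicand: p̂(1−p̂)/n + z²/(4n²) = 0.004931372 + 0.000319710 = 0.005251082.
Half-width = 1.645·√0.005251082/1.058827 = 0.11258.
Interval: 0.64372 ± 0.11258 → (0.5311, 0.7563).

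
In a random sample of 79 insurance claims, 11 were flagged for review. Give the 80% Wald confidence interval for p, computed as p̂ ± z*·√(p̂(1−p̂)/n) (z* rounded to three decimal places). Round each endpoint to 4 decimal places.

(0.0893, 0.1892)

p̂ = 11/79 = 0.13924.
SE(p̂) = √(0.13924·0.86076/79) = 0.038950.
z* = 1.282 at the 80% level.
Margin = 1.282·0.038950 = 0.04993.
So the interval runs from 0.0893 to 0.1892.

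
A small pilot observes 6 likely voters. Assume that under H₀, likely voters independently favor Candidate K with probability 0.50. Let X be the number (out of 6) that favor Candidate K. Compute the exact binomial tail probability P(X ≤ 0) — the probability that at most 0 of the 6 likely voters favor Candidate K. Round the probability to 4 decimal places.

P = 0.0156

X is binomial with n = 6 and p = 0.50.
P(X ≤ 0) = C(6,0)·0.50^0·0.50^6.
= 0.015625 = 0.0156.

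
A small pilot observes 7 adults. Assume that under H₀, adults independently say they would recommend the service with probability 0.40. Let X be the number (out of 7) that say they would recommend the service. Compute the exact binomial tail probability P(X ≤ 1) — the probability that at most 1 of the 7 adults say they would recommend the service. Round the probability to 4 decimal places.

P = 0.1586

X ~ Binomial(n=7, p=0.40).
P(X ≤ 1) = C(7,0)·0.40^0·0.60^7 + C(7,1)·0.40^1·0.60^6.
= 0.027994 + 0.130637 = 0.1586.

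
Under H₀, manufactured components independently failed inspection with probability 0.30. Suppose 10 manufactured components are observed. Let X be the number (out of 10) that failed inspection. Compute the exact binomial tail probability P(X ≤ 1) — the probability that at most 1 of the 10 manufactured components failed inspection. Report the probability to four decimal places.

X ~ Binomial(n=10, p=0.30).
P(X ≤ 1) = C(10,0)·0.30^0·0.70^10 + C(10,1)·0.30^1·0.70^9.
= 0.028248 + 0.121061 = 0.1493.

P = 0.1493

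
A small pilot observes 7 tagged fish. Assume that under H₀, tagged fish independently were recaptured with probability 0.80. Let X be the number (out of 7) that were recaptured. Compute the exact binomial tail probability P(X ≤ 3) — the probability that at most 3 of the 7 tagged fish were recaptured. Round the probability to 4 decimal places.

P = 0.0333

X is binomial with n = 7 and p = 0.80.
P(X ≤ 3) = C(7,0)·0.80^0·0.20^7 + C(7,1)·0.80^1·0.20^6 + C(7,2)·0.80^2·0.20^5 + C(7,3)·0.80^3·0.20^4.
= 0.000013 + 0.000358 + 0.004301 + 0.028672 = 0.0333.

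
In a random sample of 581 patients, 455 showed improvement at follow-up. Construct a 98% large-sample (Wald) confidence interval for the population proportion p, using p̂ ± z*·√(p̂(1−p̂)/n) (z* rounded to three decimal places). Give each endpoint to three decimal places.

(0.743, 0.823)

With x = 455 successes in n = 581, p̂ = 0.78313.
SE(p̂) = √(0.78313·0.21687/581) = 0.017097.
The 98% critical value is z* = 2.326.
Margin = 2.326·0.017097 = 0.03977.
Interval: 0.78313 ± 0.03977 → (0.743, 0.823).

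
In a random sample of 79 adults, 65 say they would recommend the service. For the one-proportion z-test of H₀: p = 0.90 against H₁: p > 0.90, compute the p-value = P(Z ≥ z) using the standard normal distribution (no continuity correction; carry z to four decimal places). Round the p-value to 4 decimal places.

p-value = 0.9889

With x = 65 successes in n = 79, p̂ = 0.82278.
Under H₀, SE = √(p₀(1−p₀)/n) = √(0.90·0.10/79) = √0.001139241 = 0.033753.
Test statistic (full precision, shown to 4 dp): z = (65/79 − 0.90)/SE₀ ≈ -2.2877.
p-value = P(Z ≥ z) with z = -2.2877 → 0.9889.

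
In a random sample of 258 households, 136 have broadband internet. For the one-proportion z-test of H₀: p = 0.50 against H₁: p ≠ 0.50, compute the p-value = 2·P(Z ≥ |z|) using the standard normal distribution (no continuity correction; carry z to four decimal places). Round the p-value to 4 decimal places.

p-value = 0.3834

p̂ = 136/258 = 0.52713.
Under H₀, SE = √(p₀(1−p₀)/n) = √(0.50·0.50/258) = √0.000968992 = 0.031129.
Test statistic (full precision, shown to 4 dp): z = (136/258 − 0.50)/SE₀ ≈ 0.8716.
p-value = 2·P(Z ≥ |z|) with z = 0.8716 → 0.3834.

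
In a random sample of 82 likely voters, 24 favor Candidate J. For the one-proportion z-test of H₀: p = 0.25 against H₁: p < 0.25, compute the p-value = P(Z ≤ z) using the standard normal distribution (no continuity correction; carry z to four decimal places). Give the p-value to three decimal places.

p-value = 0.814

p̂ = 24/82 = 0.29268.
SE₀ = √(0.25·0.75/82) = 0.047818.
z = (p̂ − p₀)/SE = (24/82 − 0.25)/0.047818 ≈ 0.8926.
p-value = P(Z ≤ z) with z = 0.8926 → 0.814.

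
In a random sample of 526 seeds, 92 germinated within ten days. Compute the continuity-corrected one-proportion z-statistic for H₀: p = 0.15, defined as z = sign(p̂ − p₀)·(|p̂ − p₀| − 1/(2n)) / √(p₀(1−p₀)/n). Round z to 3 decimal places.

z = 1.539

Sample proportion p̂ = 92/526 = 0.17490. p̂ − p₀ = 0.024905.
1/(2n) = 0.000951.
Corrected numerator: |0.024905| − 0.000951 = 0.023954.
Under H₀, SE = √(p₀(1−p₀)/n) = √(0.15·0.85/526) = √0.000242395 = 0.015569.
z = +0.023954/0.015569 = 1.539.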